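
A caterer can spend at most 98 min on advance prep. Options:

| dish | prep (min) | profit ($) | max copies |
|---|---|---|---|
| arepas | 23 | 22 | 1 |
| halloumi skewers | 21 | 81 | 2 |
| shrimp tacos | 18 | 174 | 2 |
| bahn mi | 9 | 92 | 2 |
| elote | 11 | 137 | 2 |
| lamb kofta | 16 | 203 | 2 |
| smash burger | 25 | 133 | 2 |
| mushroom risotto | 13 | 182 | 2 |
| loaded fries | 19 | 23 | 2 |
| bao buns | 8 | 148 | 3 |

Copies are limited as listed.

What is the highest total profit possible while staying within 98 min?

1377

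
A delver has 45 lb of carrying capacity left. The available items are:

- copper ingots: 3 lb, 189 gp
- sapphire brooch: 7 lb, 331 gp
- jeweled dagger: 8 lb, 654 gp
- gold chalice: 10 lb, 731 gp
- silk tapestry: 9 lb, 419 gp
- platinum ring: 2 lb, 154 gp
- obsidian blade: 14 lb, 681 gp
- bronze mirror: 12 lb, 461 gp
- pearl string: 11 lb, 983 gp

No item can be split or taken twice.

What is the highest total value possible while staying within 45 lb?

3203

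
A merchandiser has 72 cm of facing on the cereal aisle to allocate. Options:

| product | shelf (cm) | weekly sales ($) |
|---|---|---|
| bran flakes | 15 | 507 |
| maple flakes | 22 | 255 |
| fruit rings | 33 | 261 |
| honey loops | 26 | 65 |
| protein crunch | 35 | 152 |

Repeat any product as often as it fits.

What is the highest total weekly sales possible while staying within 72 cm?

2028

By weekly sales per cm: bran flakes 33.80, maple flakes 11.59, fruit rings 7.91, protein crunch 4.34 lead.
Best packing: 4×bran flakes — 60 cm, 2028 total.
That's the maximum — no swap from here does better than 2028.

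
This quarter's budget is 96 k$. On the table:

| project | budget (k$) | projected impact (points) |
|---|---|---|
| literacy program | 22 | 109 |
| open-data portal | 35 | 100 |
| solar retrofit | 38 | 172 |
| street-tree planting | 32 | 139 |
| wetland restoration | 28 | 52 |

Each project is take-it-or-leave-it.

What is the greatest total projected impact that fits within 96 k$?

420

Taking literacy program + solar retrofit + street-tree planting: 92 k$ used, 420 in projected impact.
Every other selection either busts 96 k$ or fails to beat 420.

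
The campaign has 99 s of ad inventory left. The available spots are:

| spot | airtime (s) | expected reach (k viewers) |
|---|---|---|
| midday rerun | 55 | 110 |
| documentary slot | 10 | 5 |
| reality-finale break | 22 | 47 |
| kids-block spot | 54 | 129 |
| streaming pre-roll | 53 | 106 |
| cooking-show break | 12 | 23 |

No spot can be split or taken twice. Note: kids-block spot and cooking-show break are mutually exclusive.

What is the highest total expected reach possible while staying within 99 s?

By expected reach per s: kids-block spot 2.39, reality-finale break 2.14, midday rerun 2.00 lead.
Midday rerun + documentary slot + reality-finale break + cooking-show break uses 99 of the 99 s and totals 185.

185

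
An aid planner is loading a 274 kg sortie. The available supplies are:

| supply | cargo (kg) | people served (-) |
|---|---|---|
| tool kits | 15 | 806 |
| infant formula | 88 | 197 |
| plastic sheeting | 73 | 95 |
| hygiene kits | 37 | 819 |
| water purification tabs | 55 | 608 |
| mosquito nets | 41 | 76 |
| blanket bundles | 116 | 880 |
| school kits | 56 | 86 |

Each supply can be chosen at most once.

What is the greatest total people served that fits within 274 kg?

3189

Best packing: tool kits + hygiene kits + water purification tabs + mosquito nets + blanket bundles — 264 kg, 3189 total.
The closest alternative, tool kits + hygiene kits + water purification tabs + blanket bundles, reaches only 3113.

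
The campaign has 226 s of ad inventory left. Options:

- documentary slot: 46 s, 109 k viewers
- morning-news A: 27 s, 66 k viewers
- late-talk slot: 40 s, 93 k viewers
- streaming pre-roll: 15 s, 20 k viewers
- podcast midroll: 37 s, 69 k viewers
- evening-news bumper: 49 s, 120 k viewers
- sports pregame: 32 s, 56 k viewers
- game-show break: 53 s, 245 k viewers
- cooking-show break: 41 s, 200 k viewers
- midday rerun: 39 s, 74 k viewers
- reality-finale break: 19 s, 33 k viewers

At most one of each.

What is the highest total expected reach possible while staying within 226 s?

746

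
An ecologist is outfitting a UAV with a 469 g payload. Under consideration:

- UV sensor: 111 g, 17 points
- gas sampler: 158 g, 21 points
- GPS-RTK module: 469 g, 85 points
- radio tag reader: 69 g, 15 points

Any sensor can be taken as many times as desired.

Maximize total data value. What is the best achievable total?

92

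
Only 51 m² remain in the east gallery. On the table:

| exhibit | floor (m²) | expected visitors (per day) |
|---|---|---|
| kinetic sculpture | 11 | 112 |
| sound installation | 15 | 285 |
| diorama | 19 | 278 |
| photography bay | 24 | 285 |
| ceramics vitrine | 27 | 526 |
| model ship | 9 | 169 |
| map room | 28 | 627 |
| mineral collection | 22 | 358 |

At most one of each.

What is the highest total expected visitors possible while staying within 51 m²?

985

Filling by ratio: sound installation + map room for 912, with 8 m² left unused.
Replace sound installation with mineral collection: the trade gains 73 net, giving 985 at 50 m².
Every other selection either busts 51 m² or fails to beat 985.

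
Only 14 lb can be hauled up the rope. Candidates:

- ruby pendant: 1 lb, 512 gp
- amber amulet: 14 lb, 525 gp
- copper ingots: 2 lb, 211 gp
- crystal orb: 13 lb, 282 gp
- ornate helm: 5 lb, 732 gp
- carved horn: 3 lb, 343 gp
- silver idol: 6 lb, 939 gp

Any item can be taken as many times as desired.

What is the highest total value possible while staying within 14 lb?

14×ruby pendant uses 14 of the 14 lb and totals 7168.
Nothing else within 14 lb beats 7168.

7168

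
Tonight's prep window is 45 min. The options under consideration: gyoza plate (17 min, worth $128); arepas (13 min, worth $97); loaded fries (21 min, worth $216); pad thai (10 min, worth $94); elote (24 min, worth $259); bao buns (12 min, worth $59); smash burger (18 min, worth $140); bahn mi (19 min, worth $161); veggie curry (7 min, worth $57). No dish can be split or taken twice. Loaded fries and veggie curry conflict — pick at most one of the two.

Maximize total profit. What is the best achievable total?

The ratio ordering already packs tightly: loaded fries + elote, 45 min, 475.
Runner-up elote + bahn mi tops out at 420.

475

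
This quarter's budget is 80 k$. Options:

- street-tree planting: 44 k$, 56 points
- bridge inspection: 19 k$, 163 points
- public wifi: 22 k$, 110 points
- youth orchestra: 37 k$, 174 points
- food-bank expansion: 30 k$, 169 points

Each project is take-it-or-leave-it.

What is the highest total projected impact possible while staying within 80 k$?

A density-first pass picks bridge inspection + public wifi + food-bank expansion — 442 at 71 k$.
The 30 k$ tied up in food-bank expansion is better spent on youth orchestra — total rises to 447 (78 k$).
Nothing else within 80 k$ beats 447.

447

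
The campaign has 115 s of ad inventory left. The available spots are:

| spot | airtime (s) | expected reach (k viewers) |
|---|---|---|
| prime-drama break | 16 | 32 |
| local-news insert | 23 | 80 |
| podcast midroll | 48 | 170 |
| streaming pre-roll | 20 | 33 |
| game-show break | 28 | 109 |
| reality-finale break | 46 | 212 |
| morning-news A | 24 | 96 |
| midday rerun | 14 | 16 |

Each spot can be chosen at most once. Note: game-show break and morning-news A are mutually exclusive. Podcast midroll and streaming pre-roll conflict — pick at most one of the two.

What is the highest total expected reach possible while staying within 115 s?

433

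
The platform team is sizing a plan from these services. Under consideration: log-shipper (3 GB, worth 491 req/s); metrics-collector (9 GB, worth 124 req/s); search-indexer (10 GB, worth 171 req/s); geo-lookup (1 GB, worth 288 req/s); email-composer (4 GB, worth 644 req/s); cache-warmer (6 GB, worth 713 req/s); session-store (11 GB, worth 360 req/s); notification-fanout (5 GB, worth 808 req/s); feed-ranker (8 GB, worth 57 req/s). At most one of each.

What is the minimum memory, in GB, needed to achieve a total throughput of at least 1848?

12

Minimise GB subject to total throughput ≥ 1848.
log-shipper + email-composer + notification-fanout: 1943 throughput at 12 GB.
Any bundle with less than 12 GB falls short of 1848.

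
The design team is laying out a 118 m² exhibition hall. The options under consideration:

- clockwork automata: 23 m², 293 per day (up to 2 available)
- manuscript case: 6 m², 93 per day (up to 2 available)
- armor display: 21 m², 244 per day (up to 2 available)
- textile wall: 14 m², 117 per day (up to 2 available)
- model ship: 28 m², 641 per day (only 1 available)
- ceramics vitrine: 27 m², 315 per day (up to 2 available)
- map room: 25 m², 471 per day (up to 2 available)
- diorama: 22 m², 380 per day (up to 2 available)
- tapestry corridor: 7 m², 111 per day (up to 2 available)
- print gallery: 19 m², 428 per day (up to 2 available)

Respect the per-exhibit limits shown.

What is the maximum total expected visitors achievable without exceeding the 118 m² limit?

Density check — model ship 22.89, print gallery 22.53, map room 18.84 are the best per m².
Best packing: model ship + 2×map room + 2×print gallery — 116 m², 2439 total.
No other feasible combination exceeds 2439.

2439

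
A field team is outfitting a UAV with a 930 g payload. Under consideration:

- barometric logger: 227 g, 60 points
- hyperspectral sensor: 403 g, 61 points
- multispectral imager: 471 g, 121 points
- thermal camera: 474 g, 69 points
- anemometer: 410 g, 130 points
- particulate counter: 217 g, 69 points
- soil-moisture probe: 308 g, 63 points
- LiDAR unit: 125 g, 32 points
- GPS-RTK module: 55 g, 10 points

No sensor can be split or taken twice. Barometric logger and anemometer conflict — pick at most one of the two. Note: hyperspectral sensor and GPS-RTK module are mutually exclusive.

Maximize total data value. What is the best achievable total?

251

Taking multispectral imager + anemometer: 881 g used, 251 in data value.
The closest alternative, barometric logger + multispectral imager + particulate counter, reaches only 250.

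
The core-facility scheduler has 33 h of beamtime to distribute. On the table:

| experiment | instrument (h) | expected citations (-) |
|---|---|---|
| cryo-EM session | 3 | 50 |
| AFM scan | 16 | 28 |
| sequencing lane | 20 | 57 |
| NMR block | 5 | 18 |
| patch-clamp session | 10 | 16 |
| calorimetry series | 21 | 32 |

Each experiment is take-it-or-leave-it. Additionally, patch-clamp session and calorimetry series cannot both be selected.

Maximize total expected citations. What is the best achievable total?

125

Taking cryo-EM session + sequencing lane + NMR block: 28 h used, 125 in expected citations.
Nothing else feasible within 33 h beats 125.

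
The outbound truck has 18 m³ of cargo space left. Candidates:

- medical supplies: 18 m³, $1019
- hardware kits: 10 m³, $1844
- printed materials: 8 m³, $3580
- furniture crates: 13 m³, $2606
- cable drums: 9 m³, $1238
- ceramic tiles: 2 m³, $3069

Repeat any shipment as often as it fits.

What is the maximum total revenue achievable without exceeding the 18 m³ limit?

27621

Ranking by ratio (revenue/m³): ceramic tiles 1534.50, printed materials 447.50, furniture crates 200.46.
9×ceramic tiles uses 18 of the 18 m³ and totals 27621.
Nothing else within 18 m³ beats 27621.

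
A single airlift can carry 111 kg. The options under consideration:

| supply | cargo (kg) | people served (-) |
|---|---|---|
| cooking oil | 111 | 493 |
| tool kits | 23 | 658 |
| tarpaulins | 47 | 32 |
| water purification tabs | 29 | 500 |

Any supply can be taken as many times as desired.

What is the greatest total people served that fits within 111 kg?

2632

The ratio ordering already packs tightly: 4×tool kits, 92 kg, 2632.
The spare 19 kg is too small for any remaining supply, and no exchange beats 2632.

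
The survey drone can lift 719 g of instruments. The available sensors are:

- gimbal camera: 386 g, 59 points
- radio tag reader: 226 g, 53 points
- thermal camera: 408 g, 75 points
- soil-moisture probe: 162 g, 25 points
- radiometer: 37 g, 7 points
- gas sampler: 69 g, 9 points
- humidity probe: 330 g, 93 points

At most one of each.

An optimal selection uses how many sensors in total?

Best achievable data value is 171.
radio tag reader + soil-moisture probe + humidity probe hits 171 at 718 g.
Any selection reaching 171 contains exactly 3 sensors.

3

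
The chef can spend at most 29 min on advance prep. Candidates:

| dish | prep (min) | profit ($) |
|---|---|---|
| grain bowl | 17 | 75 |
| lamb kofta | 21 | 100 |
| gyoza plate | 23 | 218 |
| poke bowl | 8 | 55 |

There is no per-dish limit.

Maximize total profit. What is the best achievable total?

The ratio ordering already packs tightly: gyoza plate, 23 min, 218.
No other feasible combination exceeds 218.

218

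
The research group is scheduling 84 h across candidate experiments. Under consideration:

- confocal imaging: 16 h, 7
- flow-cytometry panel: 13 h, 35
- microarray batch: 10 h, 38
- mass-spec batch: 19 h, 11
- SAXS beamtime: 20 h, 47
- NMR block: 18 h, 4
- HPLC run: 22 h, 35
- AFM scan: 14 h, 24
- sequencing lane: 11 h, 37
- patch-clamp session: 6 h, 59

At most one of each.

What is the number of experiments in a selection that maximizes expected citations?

6

Best achievable expected citations is 251.
flow-cytometry panel + microarray batch + SAXS beamtime + HPLC run + sequencing lane + patch-clamp session hits 251 at 82 h.
All optima have 6 experiments.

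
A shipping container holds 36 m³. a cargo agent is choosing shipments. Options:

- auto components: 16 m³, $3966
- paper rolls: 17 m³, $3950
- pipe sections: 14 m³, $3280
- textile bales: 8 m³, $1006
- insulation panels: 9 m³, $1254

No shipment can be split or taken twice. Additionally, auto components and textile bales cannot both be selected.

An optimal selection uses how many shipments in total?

The maximum revenue within 36 m³ is 7916.
One optimal bundle: auto components + paper rolls (33 m³).
All optima have 2 shipments.

2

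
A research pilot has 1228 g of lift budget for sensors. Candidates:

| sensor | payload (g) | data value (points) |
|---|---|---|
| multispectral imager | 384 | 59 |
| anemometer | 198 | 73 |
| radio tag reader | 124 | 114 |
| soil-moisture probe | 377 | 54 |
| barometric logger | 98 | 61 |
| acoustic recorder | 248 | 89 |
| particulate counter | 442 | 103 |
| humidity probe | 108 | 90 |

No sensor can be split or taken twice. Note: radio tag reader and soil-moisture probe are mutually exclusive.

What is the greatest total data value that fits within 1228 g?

530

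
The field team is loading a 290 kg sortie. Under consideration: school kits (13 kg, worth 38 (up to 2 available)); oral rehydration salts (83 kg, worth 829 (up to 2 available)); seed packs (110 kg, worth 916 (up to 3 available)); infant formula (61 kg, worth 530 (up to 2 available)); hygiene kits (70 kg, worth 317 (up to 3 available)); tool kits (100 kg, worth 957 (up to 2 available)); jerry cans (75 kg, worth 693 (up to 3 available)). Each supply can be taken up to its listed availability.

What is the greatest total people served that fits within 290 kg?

2743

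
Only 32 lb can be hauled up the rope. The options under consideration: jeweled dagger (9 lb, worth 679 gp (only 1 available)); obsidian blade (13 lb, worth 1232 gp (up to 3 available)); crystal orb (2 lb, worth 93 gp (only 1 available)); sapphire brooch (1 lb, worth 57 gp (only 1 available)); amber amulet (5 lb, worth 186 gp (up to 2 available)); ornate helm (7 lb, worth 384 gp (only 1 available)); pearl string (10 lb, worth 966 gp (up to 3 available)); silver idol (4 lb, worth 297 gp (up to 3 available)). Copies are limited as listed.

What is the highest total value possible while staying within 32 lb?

By value per lb: pearl string 96.60, obsidian blade 94.77, jeweled dagger 75.44, silver idol 74.25 lead.
The ratio heuristic lands on sapphire brooch + 3×pearl string (2955) but leaves 1 lb idle.
Replace sapphire brooch with crystal orb: the trade gains 36 net, giving 2991 at 32 lb.
No other feasible combination exceeds 2991.

2991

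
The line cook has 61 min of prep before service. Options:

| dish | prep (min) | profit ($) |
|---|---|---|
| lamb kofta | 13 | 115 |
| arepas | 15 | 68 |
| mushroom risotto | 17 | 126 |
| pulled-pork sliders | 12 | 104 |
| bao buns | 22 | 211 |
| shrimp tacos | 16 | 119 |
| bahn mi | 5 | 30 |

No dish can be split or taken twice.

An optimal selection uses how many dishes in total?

Optimal total is 486.
mushroom risotto + bao buns + shrimp tacos + bahn mi hits 486 at 60 min.
Any selection reaching 486 contains exactly 4 dishes.

4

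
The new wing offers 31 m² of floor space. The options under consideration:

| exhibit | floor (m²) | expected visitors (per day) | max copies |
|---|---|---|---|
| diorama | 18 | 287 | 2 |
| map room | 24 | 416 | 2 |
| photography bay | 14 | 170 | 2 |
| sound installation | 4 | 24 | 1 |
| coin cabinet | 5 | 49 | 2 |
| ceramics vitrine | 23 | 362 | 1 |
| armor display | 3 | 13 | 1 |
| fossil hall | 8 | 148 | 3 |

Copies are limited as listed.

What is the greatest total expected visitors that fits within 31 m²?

510

Density check — fossil hall 18.50, map room 17.33, diorama 15.94, ceramics vitrine 15.74 are the best per m².
A density-first pass picks coin cabinet + 3×fossil hall — 493 at 29 m².
Dropping coin cabinet and 2×fossil hall frees 21 m²; slotting in ceramics vitrine (23 m²) lifts the total to 510 at 31 m².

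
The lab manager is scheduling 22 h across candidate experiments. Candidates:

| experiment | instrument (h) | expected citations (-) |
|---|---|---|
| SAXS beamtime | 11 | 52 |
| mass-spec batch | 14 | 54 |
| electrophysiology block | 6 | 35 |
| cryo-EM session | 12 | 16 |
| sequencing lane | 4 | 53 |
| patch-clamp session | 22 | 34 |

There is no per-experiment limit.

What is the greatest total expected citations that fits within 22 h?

By expected citations per h: sequencing lane 13.25, electrophysiology block 5.83, SAXS beamtime 4.73, mass-spec batch 3.86 lead.
5×sequencing lane uses 20 of the 22 h and totals 265.
No other feasible combination exceeds 265.

265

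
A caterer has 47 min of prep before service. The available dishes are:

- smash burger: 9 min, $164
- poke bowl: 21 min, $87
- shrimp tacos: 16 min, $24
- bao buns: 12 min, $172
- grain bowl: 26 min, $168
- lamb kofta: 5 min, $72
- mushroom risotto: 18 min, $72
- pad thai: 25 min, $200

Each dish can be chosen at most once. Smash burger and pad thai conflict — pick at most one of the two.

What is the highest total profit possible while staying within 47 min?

504

Greedy by ratio would take smash burger + poke bowl + bao buns + lamb kofta: 47 min used, total 495.
Replace poke bowl and lamb kofta with grain bowl: the trade gains 9 net, giving 504 at 47 min.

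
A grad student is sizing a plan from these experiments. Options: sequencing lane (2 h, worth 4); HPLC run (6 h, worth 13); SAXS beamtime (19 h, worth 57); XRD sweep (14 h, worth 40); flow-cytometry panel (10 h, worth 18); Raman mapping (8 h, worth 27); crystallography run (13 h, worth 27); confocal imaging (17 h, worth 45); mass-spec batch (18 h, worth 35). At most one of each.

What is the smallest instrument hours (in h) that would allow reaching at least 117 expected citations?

Look for the lowest-instrument combination reaching 117.
Taking SAXS beamtime + XRD sweep + Raman mapping gives 124 (≥ 117) for 41 h.
Any bundle with less than 41 h falls short of 117.

41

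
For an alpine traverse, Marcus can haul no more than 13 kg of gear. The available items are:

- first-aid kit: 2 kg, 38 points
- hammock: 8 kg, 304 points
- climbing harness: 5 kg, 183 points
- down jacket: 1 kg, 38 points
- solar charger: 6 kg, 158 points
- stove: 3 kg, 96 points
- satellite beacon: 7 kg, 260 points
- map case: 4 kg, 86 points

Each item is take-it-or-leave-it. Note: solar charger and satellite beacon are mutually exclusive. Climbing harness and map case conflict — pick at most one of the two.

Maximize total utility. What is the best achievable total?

Ranking by ratio (utility/kg): hammock 38.00, down jacket 38.00, satellite beacon 37.14, climbing harness 36.60.
Taking the top-ratio items first gives hammock + down jacket + stove for 438 (12 kg).
The 4 kg tied up in down jacket and stove is better spent on climbing harness — total rises to 487 (13 kg).
Runner-up climbing harness + down jacket + satellite beacon tops out at 481.

487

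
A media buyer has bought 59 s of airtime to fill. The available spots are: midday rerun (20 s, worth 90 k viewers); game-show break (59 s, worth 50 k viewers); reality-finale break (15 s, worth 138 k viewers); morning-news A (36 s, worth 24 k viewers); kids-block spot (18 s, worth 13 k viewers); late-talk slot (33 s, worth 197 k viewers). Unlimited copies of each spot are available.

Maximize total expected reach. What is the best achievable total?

414

By expected reach per s: reality-finale break 9.20, late-talk slot 5.97, midday rerun 4.50, game-show break 0.85 lead.
The ratio ordering already packs tightly: 3×reality-finale break, 45 s, 414.
Nothing else within 59 s beats 414.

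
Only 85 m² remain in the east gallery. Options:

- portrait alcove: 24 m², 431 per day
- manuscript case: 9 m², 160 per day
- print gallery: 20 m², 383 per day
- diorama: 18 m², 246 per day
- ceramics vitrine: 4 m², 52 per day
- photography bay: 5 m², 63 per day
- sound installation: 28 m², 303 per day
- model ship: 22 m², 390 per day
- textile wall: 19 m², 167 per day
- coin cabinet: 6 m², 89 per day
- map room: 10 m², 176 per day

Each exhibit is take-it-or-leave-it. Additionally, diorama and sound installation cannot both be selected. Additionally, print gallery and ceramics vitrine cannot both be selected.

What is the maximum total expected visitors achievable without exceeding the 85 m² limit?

1540

Ranking by ratio (expected visitors/m²): print gallery 19.15, portrait alcove 17.96, manuscript case 17.78.
Best packing: portrait alcove + manuscript case + print gallery + model ship + map room — 85 m², 1540 total.
An exhaustive check of the 2048 subsets confirms 1540.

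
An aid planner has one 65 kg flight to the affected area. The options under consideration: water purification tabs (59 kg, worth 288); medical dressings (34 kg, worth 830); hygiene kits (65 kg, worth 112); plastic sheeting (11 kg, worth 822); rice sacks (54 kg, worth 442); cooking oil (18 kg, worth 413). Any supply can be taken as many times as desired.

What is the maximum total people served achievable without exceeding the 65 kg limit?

4110

Best packing: 5×plastic sheeting — 55 kg, 4110 total.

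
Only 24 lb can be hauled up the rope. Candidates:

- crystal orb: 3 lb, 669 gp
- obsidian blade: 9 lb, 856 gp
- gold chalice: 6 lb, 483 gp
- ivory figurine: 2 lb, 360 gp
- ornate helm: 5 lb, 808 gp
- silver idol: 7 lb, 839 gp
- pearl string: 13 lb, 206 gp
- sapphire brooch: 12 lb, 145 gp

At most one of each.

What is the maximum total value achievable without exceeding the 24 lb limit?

3172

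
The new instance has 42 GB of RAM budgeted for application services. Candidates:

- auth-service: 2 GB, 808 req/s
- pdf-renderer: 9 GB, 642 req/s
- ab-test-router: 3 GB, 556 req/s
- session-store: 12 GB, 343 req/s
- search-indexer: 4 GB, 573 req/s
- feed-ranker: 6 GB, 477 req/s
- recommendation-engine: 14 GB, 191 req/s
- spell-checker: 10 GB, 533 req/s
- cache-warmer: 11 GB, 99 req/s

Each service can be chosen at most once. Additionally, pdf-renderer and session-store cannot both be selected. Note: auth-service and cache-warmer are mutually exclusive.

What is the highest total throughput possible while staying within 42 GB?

3589

By throughput per GB: auth-service 404.00, ab-test-router 185.33, search-indexer 143.25 lead.
The ratio ordering already packs tightly: auth-service + pdf-renderer + ab-test-router + search-indexer + feed-ranker + spell-checker, 34 GB, 3589.
Runner-up auth-service + pdf-renderer + ab-test-router + search-indexer + recommendation-engine + spell-checker tops out at 3303.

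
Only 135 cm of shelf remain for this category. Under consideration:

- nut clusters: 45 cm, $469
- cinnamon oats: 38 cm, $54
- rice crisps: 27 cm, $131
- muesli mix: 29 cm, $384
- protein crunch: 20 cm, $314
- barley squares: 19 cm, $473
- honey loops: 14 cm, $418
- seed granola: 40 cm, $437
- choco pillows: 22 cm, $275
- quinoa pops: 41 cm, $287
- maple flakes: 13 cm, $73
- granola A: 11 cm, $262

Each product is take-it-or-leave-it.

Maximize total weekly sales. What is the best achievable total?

2288

Greedy by ratio would take muesli mix + protein crunch + barley squares + honey loops + choco pillows + maple flakes + granola A: 128 cm used, total 2199.
The 35 cm tied up in choco pillows and maple flakes is better spent on seed granola — total rises to 2288 (133 cm).
Every other selection either busts 135 cm or fails to beat 2288.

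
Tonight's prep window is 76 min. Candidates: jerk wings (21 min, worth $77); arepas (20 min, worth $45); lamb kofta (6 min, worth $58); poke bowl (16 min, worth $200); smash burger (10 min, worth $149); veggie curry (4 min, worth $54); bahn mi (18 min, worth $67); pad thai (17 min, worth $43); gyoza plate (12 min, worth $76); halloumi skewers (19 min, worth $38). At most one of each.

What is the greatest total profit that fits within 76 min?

614

The ratio heuristic lands on lamb kofta + poke bowl + smash burger + veggie curry + bahn mi + gyoza plate (604) but leaves 10 min idle.
Replace bahn mi with jerk wings: the trade gains 10 net, giving 614 at 69 min.
The spare 7 min is too small for any remaining dish, and no exchange beats 614.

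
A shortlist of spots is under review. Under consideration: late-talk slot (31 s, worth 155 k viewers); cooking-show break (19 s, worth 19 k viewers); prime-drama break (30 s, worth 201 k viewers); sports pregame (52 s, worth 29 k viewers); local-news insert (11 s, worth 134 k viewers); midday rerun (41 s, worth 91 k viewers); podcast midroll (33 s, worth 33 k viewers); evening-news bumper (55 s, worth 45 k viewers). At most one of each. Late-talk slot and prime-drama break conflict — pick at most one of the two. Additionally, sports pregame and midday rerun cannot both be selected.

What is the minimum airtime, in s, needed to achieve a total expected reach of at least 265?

41

Minimise s subject to total expected reach ≥ 265.
Taking prime-drama break + local-news insert gives 335 (≥ 265) for 41 s.
Any bundle with less than 41 s falls short of 265.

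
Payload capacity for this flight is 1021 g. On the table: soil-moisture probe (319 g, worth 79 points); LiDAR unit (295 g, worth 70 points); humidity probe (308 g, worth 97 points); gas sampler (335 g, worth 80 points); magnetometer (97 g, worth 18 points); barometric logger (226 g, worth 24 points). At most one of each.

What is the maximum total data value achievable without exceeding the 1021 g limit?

264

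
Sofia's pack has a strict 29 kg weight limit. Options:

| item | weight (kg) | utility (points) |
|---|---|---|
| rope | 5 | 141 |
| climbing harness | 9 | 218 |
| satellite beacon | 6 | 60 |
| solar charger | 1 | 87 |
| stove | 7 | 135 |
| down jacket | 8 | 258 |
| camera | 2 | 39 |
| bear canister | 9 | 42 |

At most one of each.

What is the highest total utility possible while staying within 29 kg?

764

Taking the top-ratio items first gives rope + climbing harness + solar charger + down jacket + camera for 743 (25 kg).
The 2 kg tied up in camera is better spent on satellite beacon — total rises to 764 (29 kg).
Nothing else within 29 kg beats 764.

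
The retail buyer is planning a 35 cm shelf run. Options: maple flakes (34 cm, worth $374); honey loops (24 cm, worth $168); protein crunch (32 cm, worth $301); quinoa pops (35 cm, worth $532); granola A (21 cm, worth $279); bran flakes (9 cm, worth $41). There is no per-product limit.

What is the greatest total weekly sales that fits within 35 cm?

By weekly sales per cm: quinoa pops 15.20, granola A 13.29, maple flakes 11.00, protein crunch 9.41 lead.
Quinoa pops uses 35 of the 35 cm and totals 532.
No other feasible combination exceeds 532.

532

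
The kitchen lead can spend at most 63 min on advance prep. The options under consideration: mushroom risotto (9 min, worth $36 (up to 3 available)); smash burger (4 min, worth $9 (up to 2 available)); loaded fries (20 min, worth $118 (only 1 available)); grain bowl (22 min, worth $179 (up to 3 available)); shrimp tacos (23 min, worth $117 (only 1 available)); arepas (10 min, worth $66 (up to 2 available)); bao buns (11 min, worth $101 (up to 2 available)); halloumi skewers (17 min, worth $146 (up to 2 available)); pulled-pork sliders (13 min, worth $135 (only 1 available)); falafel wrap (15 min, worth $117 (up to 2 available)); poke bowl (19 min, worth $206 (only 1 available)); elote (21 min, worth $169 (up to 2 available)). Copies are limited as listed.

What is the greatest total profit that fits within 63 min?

588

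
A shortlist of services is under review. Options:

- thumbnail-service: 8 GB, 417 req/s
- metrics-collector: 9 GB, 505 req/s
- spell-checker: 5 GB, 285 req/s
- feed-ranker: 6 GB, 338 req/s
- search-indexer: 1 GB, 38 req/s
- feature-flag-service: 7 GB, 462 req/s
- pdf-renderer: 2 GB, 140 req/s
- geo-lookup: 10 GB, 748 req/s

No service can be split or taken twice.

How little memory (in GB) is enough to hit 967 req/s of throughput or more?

15

Look for the lowest-memory combination reaching 967.
spell-checker + geo-lookup reaches 1033 using 15 GB.
No combination under 15 GB hits 967.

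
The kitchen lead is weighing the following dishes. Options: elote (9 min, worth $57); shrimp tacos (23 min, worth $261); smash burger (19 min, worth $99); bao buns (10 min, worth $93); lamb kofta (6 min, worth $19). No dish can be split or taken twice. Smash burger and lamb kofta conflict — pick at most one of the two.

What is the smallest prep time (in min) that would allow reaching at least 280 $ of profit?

29

Need the lightest bundle worth ≥ 280.
shrimp tacos + lamb kofta reaches 280 using 29 min.
Any bundle with less than 29 min falls short of 280.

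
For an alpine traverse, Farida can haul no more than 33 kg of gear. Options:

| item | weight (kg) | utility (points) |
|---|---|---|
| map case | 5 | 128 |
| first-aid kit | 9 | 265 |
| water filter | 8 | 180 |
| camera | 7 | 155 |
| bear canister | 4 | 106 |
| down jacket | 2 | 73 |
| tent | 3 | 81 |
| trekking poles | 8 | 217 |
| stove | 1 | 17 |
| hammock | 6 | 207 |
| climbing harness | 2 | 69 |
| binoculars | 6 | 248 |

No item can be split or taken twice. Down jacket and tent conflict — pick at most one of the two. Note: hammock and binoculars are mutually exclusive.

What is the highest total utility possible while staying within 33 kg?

1017

Ranking by ratio (utility/kg): binoculars 41.33, down jacket 36.50, hammock 34.50.
Map case + first-aid kit + down jacket + trekking poles + stove + climbing harness + binoculars uses 33 of the 33 kg and totals 1017.
Nothing else feasible within 33 kg beats 1017.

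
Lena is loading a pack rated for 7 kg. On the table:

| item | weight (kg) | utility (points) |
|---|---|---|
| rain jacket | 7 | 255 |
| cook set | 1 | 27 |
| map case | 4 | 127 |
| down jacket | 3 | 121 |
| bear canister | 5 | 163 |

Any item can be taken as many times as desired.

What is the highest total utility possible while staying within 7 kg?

269

Ranking by ratio (utility/kg): down jacket 40.33, rain jacket 36.43, bear canister 32.60, map case 31.75.
Best packing: cook set + 2×down jacket — 7 kg, 269 total.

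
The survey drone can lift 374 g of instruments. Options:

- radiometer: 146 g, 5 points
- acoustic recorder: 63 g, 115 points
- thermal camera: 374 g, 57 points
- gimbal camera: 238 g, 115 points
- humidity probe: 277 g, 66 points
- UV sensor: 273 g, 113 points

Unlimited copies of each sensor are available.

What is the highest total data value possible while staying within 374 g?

575

5×acoustic recorder uses 315 of the 374 g and totals 575.
That's the maximum — no swap from here does better than 575.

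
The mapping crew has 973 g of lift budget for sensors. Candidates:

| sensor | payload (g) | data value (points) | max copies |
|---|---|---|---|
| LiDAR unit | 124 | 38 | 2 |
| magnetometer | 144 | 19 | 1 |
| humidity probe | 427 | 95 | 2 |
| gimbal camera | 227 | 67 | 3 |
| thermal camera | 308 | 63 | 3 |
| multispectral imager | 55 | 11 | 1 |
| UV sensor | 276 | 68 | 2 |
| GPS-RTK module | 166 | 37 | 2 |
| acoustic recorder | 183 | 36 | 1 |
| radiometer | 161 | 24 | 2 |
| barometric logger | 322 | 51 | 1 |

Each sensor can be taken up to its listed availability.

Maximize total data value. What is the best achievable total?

Ranking by ratio (data value/g): LiDAR unit 0.31, gimbal camera 0.30, UV sensor 0.25, GPS-RTK module 0.22.
The ratio ordering already packs tightly: 2×LiDAR unit + 3×gimbal camera, 929 g, 277.

277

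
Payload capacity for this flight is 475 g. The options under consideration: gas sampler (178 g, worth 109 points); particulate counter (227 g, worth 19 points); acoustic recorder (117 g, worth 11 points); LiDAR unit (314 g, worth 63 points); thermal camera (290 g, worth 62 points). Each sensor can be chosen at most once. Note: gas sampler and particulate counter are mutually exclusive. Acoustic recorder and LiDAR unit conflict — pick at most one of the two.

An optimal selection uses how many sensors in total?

Best achievable data value is 171.
One optimal bundle: gas sampler + thermal camera (468 g).
Every optimal selection uses 2 sensors.

2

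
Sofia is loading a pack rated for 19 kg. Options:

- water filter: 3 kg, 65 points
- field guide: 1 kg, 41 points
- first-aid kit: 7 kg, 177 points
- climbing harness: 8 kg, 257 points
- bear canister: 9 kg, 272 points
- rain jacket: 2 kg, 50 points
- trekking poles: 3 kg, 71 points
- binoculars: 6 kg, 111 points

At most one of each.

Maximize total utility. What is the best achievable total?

Ranking by ratio (utility/kg): field guide 41.00, climbing harness 32.12, bear canister 30.22, first-aid kit 25.29.
Taking the top-ratio items first gives field guide + climbing harness + bear canister for 570 (18 kg).
Dropping field guide frees 1 kg; slotting in rain jacket (2 kg) lifts the total to 579 at 19 kg.
Nothing else within 19 kg beats 579.

579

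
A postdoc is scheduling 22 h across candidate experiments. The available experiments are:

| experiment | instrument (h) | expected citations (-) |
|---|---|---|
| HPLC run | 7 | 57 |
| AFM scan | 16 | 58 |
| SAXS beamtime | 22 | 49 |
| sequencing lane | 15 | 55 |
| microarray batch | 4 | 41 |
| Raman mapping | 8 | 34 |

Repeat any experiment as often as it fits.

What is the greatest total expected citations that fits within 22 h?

205

Density check — microarray batch 10.25, HPLC run 8.14, Raman mapping 4.25, sequencing lane 3.67 are the best per h.
The ratio ordering already packs tightly: 5×microarray batch, 20 h, 205.
Nothing else within 22 h beats 205.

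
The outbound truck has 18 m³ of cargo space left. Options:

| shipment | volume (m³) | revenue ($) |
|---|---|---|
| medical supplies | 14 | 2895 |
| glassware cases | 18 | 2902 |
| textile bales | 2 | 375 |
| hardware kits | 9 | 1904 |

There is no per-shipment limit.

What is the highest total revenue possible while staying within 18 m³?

3808

Ranking by ratio (revenue/m³): hardware kits 211.56, medical supplies 206.79, textile bales 187.50, glassware cases 161.22.
2×hardware kits uses 18 of the 18 m³ and totals 3808.
No other feasible combination exceeds 3808.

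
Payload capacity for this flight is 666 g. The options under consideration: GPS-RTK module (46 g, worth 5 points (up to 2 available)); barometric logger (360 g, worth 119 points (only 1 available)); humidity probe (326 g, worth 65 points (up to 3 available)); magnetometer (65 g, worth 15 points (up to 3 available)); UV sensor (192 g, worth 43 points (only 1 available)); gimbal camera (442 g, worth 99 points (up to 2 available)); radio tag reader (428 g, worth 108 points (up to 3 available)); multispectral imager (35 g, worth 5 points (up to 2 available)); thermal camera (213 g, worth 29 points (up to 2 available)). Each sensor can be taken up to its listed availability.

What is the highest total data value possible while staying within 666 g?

The ratio heuristic lands on barometric logger + 3×magnetometer + 2×multispectral imager (174) but leaves 41 g idle.
Replace 2×magnetometer and multispectral imager with UV sensor: the trade gains 8 net, giving 182 at 652 g.
Every other selection either busts 666 g or exceeds an availability limit or fails to beat 182.

182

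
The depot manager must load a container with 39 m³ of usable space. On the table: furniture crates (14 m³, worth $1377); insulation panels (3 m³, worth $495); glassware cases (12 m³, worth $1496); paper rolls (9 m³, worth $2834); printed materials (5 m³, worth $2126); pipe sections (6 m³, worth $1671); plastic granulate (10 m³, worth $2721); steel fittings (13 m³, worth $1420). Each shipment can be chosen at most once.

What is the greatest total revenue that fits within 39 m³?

9847

Taking insulation panels + paper rolls + printed materials + pipe sections + plastic granulate: 33 m³ used, 9847 in revenue.
No other feasible combination exceeds 9847.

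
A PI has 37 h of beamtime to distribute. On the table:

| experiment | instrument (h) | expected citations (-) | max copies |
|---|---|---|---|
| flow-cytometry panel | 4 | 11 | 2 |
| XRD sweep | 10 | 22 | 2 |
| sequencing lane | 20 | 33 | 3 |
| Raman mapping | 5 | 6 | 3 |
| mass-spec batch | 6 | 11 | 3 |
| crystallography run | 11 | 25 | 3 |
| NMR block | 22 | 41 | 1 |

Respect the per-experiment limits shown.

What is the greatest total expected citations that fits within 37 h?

86

By expected citations per h: flow-cytometry panel 2.75, crystallography run 2.27, XRD sweep 2.20 lead.
Filling by ratio: 2×flow-cytometry panel + mass-spec batch + 2×crystallography run for 83, with 1 h left unused.
Replace flow-cytometry panel and mass-spec batch with crystallography run: the trade gains 3 net, giving 86 at 37 h.
That's the maximum — no swap from here does better than 86.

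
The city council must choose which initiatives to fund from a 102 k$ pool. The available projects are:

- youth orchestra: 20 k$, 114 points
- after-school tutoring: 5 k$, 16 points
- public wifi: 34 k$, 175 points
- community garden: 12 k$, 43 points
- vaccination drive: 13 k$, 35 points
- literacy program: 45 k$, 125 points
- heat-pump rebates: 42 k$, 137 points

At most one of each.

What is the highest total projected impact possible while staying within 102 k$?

442

Density check — youth orchestra 5.70, public wifi 5.15, community garden 3.58 are the best per k$.
Greedy by ratio would take youth orchestra + after-school tutoring + public wifi + community garden + vaccination drive: 84 k$ used, total 383.
Dropping community garden and vaccination drive frees 25 k$; slotting in heat-pump rebates (42 k$) lifts the total to 442 at 101 k$.
Next best is youth orchestra + public wifi + heat-pump rebates at 426 (96 k$) — short by 16.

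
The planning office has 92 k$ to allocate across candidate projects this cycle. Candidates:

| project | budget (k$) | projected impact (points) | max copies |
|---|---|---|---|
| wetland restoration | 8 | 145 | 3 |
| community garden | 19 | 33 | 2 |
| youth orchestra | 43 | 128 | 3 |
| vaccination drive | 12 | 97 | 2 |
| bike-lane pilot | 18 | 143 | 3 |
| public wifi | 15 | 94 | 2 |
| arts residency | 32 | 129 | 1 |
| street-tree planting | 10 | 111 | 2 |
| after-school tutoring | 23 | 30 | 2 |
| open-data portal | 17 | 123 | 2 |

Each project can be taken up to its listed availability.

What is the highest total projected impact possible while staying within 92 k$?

1040

By projected impact per k$: wetland restoration 18.12, street-tree planting 11.10, vaccination drive 8.08, bike-lane pilot 7.94 lead.
Filling by ratio: 3×wetland restoration + 2×vaccination drive + bike-lane pilot + 2×street-tree planting for 994, with 6 k$ left unused.
Replace vaccination drive with bike-lane pilot: the trade gains 46 net, giving 1040 at 92 k$.
Every other selection either busts 92 k$ or exceeds an availability limit or fails to beat 1040.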